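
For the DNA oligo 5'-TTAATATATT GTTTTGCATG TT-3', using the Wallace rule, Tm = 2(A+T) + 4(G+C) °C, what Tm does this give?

52°C

Counting bases: T=13, A=5, G=3, C=1
So N_AT = 18 and N_GC = 4.
Tm = 2(18) + 4(4) = 36 + 16 = 52°C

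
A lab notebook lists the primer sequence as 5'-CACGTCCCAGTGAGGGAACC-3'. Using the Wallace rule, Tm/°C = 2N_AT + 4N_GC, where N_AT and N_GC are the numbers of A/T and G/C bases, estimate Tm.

C=7, A=5, G=6, T=2
So N_AT = 7 and N_GC = 13.
Tm = 2×7 + 4×13 = 66°C

66°C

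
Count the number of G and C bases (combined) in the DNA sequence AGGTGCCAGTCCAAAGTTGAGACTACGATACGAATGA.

G=10, A=13, C=7, T=7
G+C = 10 + 7 = 17

17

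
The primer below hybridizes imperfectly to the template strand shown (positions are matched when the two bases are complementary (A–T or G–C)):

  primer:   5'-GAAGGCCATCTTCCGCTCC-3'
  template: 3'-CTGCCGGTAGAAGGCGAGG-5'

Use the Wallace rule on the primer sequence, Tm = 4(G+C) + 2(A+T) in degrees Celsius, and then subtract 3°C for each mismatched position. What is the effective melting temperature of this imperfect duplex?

Primer base counts: A=3, T=4, G=4, C=8 → A+T=7, G+C=12
Perfect-match Tm = 2(7) + 4(12) = 14 + 48 = 62°C
Mismatches (positions where the bases are not complementary): 1 (at position 3)
Effective Tm = 62 − 1×3 = 62 − 3 = 59°C

59°C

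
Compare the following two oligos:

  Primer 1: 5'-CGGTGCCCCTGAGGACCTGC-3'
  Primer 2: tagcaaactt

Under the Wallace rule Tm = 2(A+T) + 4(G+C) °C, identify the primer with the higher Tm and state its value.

Primer 1, 70°C

Primer 1: A+T=5, G+C=15 → Tm = 2(5)+4(15) = 70°C
Primer 2: A+T=7, G+C=3 → Tm = 2(7)+4(3) = 26°C
70°C vs 26°C → primer 1 is higher.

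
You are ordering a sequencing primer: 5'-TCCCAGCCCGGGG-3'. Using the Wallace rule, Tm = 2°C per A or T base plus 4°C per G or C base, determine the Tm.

Base counts: G=5, A=1, C=6, T=1
So N_AT = 2 and N_GC = 11.
Tm = 4·11 + 2·2 = 44 + 4 = 48°C

48°C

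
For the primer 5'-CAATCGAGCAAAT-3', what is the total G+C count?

5

Counting bases: A=6, G=2, T=2, C=3
Total G or C: 2 + 3 = 5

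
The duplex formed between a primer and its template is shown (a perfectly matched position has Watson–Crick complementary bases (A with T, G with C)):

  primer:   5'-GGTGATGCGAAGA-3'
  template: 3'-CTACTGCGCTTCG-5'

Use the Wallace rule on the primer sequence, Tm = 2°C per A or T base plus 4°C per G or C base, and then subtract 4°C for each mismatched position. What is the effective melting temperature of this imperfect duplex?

Primer base counts: A=4, T=2, G=6, C=1 → A+T=6, G+C=7
Perfect-match Tm = 2(6) + 4(7) = 12 + 28 = 40°C
Mismatches (positions where the bases are not complementary): 3 (at positions 2, 6, 13)
Effective Tm = 40 − 3×4 = 40 − 12 = 28°C

28°C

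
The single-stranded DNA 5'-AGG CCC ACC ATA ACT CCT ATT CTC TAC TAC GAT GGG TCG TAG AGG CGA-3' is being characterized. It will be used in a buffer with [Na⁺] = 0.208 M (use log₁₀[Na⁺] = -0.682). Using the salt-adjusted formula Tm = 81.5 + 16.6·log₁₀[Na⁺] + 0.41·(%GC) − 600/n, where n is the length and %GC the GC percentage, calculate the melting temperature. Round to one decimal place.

Length n = 48. C=14, T=11, A=12, G=11
G+C = 25, so %GC = 25/48 × 100 = 52.083%
Salt term: 16.6 × (-0.682) = -11.321
GC term: 0.41 × 52.083 = 21.354; length term: −600/48 = −12.5
Tm = 81.5 + (-11.321) + 21.354 − 12.5 = 79.033 → 79.0°C

79.0°C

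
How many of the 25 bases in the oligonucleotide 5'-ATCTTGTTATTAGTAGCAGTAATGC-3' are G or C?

Scanning the sequence gives G=5, C=3, A=7, T=10.
G+C = 5 + 3 = 8

8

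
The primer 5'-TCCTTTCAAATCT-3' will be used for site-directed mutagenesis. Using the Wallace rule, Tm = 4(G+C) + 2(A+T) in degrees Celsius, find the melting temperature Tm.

C=4, T=6, A=3, G=0
AT pairs contribute 9, GC pairs contribute 4.
Tm = 2(9) + 4(4) = 18 + 16 = 34°C

34°C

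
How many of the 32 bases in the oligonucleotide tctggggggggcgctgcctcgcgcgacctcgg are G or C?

26

A=1, T=5, G=15, C=11
Total G or C: 15 + 11 = 26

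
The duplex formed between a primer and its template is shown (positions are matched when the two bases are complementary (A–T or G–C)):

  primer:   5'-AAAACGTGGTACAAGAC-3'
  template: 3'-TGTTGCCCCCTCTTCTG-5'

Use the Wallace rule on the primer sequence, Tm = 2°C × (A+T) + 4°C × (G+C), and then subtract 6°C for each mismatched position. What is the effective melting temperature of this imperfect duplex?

Primer base counts: A=8, T=2, G=4, C=3 → A+T=10, G+C=7
Perfect-match Tm = 2(10) + 4(7) = 20 + 28 = 48°C
Mismatches (positions where the bases are not complementary): 4 (at positions 2, 7, 10, 12)
Effective Tm = 48 − 4×6 = 48 − 24 = 24°C

24°C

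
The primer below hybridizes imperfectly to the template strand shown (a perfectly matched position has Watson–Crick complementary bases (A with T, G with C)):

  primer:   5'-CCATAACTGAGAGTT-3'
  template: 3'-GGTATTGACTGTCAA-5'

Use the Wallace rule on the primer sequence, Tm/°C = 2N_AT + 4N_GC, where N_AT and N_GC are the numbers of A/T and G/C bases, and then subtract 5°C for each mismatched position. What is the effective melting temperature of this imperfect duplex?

Primer base counts: A=5, T=4, G=3, C=3 → A+T=9, G+C=6
Perfect-match Tm = 2(9) + 4(6) = 18 + 24 = 42°C
Mismatches (positions where the bases are not complementary): 1 (at position 11)
Effective Tm = 42 − 1×5 = 42 − 5 = 37°C

37°C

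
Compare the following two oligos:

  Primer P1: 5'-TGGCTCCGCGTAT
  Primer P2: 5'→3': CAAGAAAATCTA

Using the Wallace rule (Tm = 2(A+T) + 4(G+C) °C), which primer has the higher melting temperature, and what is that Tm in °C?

Primer P1: A+T=5, G+C=8 → Tm = 2(5)+4(8) = 42°C
Primer P2: A+T=9, G+C=3 → Tm = 2(9)+4(3) = 30°C
42°C vs 30°C → primer P1 is higher.

Primer P1, 42°C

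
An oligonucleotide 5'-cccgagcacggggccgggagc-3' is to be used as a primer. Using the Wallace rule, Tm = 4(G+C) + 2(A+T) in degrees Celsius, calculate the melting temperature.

Counting bases: G=10, C=8, T=0, A=3
A+T = 3, G+C = 18
Tm = 2×3 + 4×18 = 78°C

78°C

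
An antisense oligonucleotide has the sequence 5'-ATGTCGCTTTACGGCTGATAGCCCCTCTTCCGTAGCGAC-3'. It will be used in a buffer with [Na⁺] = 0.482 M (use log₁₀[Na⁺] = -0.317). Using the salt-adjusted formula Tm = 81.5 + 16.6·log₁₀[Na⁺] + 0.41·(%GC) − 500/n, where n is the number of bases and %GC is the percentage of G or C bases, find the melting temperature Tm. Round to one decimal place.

86.5°C

Length n = 39. Counting bases: T=11, A=6, G=9, C=13
G+C = 22, so %GC = 22/39 × 100 = 56.41%
Salt term: 16.6 × (-0.317) = -5.262
GC term: 0.41 × 56.41 = 23.128; length term: −500/39 = −12.821
Tm = 81.5 + (-5.262) + 23.128 − 12.821 = 86.545 → 86.5°C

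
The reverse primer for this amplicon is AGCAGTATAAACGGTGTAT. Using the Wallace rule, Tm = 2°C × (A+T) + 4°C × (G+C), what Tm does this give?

Base counts: G=5, T=5, C=2, A=7
A+T = 12, G+C = 7
Tm = 2×12 + 4×7 = 52°C

52°C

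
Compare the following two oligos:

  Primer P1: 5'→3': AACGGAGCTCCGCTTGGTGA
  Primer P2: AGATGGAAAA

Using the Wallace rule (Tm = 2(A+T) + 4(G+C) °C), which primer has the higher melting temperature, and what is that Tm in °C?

Primer P1, 64°C

Primer P1: A+T=8, G+C=12 → Tm = 2(8)+4(12) = 64°C
Primer P2: A+T=7, G+C=3 → Tm = 2(7)+4(3) = 26°C
64°C vs 26°C → primer P1 is higher.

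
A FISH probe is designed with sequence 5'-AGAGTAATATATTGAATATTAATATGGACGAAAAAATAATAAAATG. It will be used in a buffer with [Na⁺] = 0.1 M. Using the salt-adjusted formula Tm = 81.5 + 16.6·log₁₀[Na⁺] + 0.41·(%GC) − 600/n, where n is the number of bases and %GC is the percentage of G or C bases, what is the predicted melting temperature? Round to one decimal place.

Length n = 46. Counting bases: G=7, T=13, A=25, C=1
G+C = 8, so %GC = 8/46 × 100 = 17.391%
Salt term: 16.6 × (-1) = -16.6
GC term: 0.41 × 17.391 = 7.13; length term: −600/46 = −13.043
Tm = 81.5 + (-16.6) + 7.13 − 13.043 = 58.987 → 59.0°C

59.0°C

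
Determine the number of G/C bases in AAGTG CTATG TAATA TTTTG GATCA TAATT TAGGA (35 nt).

9

Base counts: G=7, C=2, A=12, T=14
G+C = 7 + 2 = 9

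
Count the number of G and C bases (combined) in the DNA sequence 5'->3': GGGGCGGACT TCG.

10

Base counts: T=2, A=1, C=3, G=7
G+C = 7 + 3 = 10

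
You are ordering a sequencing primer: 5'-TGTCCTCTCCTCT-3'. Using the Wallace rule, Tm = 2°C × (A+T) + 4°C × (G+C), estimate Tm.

Base counts: A=0, T=6, G=1, C=6
AT pairs contribute 6, GC pairs contribute 7.
Tm = 2×6 + 4×7 = 40°C

40°C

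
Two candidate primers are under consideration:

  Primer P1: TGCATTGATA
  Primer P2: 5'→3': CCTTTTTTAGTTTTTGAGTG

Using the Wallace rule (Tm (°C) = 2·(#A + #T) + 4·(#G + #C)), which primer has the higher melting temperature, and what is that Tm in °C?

Primer P2, 52°C

Primer P1: A+T=7, G+C=3 → Tm = 2(7)+4(3) = 26°C
Primer P2: A+T=14, G+C=6 → Tm = 2(14)+4(6) = 52°C
26°C vs 52°C → primer P2 is higher.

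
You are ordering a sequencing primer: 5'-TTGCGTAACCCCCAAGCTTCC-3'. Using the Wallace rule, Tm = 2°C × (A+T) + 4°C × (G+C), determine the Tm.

C=9, T=5, A=4, G=3
A+T = 9, G+C = 12
Tm = 4·12 + 2·9 = 48 + 18 = 66°C

66°C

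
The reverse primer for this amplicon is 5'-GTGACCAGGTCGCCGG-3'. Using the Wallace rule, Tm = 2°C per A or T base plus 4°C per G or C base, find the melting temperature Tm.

Base counts: A=2, G=7, C=5, T=2
A+T = 4, G+C = 12
Tm = 4·12 + 2·4 = 48 + 8 = 56°C

56°C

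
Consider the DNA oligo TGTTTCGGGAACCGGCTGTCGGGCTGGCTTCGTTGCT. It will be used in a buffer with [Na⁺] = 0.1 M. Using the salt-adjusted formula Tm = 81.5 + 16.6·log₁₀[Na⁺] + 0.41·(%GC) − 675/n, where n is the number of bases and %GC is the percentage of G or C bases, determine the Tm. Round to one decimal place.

Length n = 37. Base counts: A=2, C=9, T=12, G=14
G+C = 23, so %GC = 23/37 × 100 = 62.162%
Salt term: 16.6 × (-1) = -16.6
GC term: 0.41 × 62.162 = 25.486; length term: −675/37 = −18.243
Tm = 81.5 + (-16.6) + 25.486 − 18.243 = 72.143 → 72.1°C

72.1°C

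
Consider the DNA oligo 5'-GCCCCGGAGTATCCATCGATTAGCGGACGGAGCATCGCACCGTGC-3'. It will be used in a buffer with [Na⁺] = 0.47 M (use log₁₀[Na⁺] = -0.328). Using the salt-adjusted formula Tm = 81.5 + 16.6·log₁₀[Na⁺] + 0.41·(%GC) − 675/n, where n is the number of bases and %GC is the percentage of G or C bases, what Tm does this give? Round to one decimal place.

87.5°C

Length n = 45. A=9, T=7, C=15, G=14
G+C = 29, so %GC = 29/45 × 100 = 64.444%
Salt term: 16.6 × (-0.328) = -5.445
GC term: 0.41 × 64.444 = 26.422; length term: −675/45 = −15
Tm = 81.5 + (-5.445) + 26.422 − 15 = 87.477 → 87.5°C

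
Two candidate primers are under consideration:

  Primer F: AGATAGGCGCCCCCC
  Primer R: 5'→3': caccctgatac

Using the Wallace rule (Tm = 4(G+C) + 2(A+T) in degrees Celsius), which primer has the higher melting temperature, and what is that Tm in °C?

Primer F: A+T=4, G+C=11 → Tm = 2(4)+4(11) = 52°C
Primer R: A+T=5, G+C=6 → Tm = 2(5)+4(6) = 34°C
52°C vs 34°C → primer F is higher.

Primer F, 52°C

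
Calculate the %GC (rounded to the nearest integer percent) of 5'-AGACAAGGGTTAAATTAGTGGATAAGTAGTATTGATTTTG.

Base counts: A=14, T=14, C=1, G=11
G+C = 11 + 1 = 12 out of 40 bases
%GC = 12/40 × 100 = 30% ≈ 30%

30%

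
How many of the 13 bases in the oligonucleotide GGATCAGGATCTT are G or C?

6

Counting bases: G=4, A=3, C=2, T=4
Total G or C: 4 + 2 = 6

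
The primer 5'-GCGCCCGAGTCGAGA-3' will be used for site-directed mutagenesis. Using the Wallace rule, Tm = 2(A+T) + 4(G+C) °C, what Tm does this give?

Counting bases: C=5, G=6, A=3, T=1
A+T = 4, G+C = 11
Tm = 2(4) + 4(11) = 8 + 44 = 52°C

52°C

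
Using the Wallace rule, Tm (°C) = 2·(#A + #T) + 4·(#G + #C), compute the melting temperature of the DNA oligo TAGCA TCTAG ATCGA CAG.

52°C

C=4, T=4, A=6, G=4
AT pairs contribute 10, GC pairs contribute 8.
Tm = 2(10) + 4(8) = 20 + 32 = 52°C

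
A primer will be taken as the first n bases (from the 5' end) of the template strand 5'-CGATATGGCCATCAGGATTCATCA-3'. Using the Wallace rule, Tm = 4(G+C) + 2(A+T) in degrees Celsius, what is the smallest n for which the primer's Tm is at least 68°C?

First 22 bases: CGATATGGCCATCAGGATTCAT → Tm = 64°C (< 68°C)
First 23 bases: CGATATGGCCATCAGGATTCATC → Tm = 68°C (≥ 68°C)
Since every base adds ≥2°C, Tm only increases with n, so the threshold is first crossed at n = 23.

n = 23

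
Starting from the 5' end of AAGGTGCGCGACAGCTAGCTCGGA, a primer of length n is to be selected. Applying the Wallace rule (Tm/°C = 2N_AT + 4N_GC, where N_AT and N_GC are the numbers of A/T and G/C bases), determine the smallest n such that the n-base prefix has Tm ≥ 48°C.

n = 15

First 14 bases: AAGGTGCGCGACAG → Tm = 46°C (< 48°C)
First 15 bases: AAGGTGCGCGACAGC → Tm = 50°C (≥ 48°C)
Since every base adds ≥2°C, Tm only increases with n, so the threshold is first crossed at n = 15.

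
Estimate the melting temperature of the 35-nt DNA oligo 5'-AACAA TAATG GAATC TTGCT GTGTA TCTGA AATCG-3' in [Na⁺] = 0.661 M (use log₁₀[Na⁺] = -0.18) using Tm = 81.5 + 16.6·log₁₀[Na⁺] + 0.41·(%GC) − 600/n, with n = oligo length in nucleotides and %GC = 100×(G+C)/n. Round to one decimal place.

Length n = 35. Counting bases: A=12, T=11, G=7, C=5
G+C = 12, so %GC = 12/35 × 100 = 34.286%
Salt term: 16.6 × (-0.18) = -2.988
GC term: 0.41 × 34.286 = 14.057; length term: −600/35 = −17.143
Tm = 81.5 + (-2.988) + 14.057 − 17.143 = 75.426 → 75.4°C

75.4°C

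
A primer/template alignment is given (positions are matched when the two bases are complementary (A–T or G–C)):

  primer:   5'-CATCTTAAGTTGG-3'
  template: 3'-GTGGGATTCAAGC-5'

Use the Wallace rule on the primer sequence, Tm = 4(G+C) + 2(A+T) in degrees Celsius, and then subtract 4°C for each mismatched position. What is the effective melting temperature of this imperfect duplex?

Primer base counts: A=3, T=5, G=3, C=2 → A+T=8, G+C=5
Perfect-match Tm = 2(8) + 4(5) = 16 + 20 = 36°C
Mismatches (positions where the bases are not complementary): 3 (at positions 3, 5, 12)
Effective Tm = 36 − 3×4 = 36 − 12 = 24°C

24°C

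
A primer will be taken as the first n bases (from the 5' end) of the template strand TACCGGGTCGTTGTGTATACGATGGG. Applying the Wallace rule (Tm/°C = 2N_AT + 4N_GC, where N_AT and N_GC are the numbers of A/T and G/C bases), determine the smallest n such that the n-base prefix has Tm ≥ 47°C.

n = 15

First 14 bases: TACCGGGTCGTTGT → Tm = 44°C (< 47°C)
First 15 bases: TACCGGGTCGTTGTG → Tm = 48°C (≥ 47°C)
Since every base adds ≥2°C, Tm only increases with n, so the threshold is first crossed at n = 15.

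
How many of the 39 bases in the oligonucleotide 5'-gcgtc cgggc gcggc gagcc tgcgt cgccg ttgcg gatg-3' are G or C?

31

A=2, C=13, G=18, T=6
Total G or C: 18 + 13 = 31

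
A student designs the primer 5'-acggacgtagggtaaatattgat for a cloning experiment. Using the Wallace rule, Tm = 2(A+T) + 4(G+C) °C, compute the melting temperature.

Base counts: G=7, A=8, T=6, C=2
A+T = 14, G+C = 9
Tm = 2×14 + 4×9 = 64°C

64°C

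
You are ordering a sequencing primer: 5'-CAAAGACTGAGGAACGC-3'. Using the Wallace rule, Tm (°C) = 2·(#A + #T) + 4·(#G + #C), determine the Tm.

52°C

Scanning the sequence gives A=7, G=5, T=1, C=4.
A+T = 8, G+C = 9
Tm = 4·9 + 2·8 = 36 + 16 = 52°C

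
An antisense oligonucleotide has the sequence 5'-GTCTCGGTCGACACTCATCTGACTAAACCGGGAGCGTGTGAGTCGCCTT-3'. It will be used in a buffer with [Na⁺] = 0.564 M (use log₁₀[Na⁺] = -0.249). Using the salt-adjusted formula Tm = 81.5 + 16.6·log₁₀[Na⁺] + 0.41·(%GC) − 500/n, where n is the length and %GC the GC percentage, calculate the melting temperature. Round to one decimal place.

Length n = 49. Base counts: G=14, A=9, C=14, T=12
G+C = 28, so %GC = 28/49 × 100 = 57.143%
Salt term: 16.6 × (-0.249) = -4.133
GC term: 0.41 × 57.143 = 23.429; length term: −500/49 = −10.204
Tm = 81.5 + (-4.133) + 23.429 − 10.204 = 90.592 → 90.6°C

90.6°C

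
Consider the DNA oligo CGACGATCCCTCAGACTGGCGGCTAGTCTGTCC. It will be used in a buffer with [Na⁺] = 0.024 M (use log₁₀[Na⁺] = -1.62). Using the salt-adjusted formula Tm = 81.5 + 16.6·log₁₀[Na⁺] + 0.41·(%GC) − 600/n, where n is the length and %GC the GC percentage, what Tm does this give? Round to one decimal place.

62.5°C

Length n = 33. C=12, T=7, A=5, G=9
G+C = 21, so %GC = 21/33 × 100 = 63.636%
Salt term: 16.6 × (-1.62) = -26.892
GC term: 0.41 × 63.636 = 26.091; length term: −600/33 = −18.182
Tm = 81.5 + (-26.892) + 26.091 − 18.182 = 62.517 → 62.5°C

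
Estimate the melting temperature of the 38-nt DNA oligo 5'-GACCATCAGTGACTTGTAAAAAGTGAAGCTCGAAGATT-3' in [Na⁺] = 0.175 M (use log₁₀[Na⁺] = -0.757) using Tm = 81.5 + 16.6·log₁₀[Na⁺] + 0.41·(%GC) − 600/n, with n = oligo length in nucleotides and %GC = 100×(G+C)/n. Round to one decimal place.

Length n = 38. Counting bases: C=6, A=14, G=9, T=9
G+C = 15, so %GC = 15/38 × 100 = 39.474%
Salt term: 16.6 × (-0.757) = -12.566
GC term: 0.41 × 39.474 = 16.184; length term: −600/38 = −15.789
Tm = 81.5 + (-12.566) + 16.184 − 15.789 = 69.329 → 69.3°C

69.3°C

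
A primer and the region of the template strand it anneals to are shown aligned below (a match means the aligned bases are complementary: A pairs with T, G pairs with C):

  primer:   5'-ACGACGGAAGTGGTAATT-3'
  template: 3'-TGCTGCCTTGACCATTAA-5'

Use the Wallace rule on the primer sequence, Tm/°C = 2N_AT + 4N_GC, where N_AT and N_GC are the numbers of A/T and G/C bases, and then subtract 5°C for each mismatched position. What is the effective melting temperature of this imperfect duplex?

47°C

Primer base counts: A=6, T=4, G=6, C=2 → A+T=10, G+C=8
Perfect-match Tm = 2(10) + 4(8) = 20 + 32 = 52°C
Mismatches (positions where the bases are not complementary): 1 (at position 10)
Effective Tm = 52 − 1×5 = 52 − 5 = 47°C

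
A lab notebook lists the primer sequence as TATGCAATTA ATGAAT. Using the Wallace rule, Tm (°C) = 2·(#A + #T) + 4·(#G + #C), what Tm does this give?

38°C

Counting bases: A=7, C=1, T=6, G=2
A+T = 13, G+C = 3
Tm = 4·3 + 2·13 = 12 + 26 = 38°C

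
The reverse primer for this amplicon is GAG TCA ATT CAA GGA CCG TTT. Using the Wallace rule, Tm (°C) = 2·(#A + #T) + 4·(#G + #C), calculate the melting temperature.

60°C

Scanning the sequence gives C=4, T=6, G=5, A=6.
AT pairs contribute 12, GC pairs contribute 9.
Tm = 2×12 + 4×9 = 60°C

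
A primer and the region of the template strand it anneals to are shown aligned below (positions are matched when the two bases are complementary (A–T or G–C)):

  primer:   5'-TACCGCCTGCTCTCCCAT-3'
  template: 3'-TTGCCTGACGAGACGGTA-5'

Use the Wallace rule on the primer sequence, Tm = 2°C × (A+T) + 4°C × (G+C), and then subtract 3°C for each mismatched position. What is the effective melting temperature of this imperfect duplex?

Primer base counts: A=2, T=5, G=2, C=9 → A+T=7, G+C=11
Perfect-match Tm = 2(7) + 4(11) = 14 + 44 = 58°C
Mismatches (positions where the bases are not complementary): 4 (at positions 1, 4, 6, 14)
Effective Tm = 58 − 4×3 = 58 − 12 = 46°C

46°C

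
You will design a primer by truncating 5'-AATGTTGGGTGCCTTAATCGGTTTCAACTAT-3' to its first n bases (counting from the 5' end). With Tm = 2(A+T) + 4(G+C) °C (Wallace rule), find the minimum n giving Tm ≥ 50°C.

n = 18

First 17 bases: AATGTTGGGTGCCTTAA → Tm = 48°C (< 50°C)
First 18 bases: AATGTTGGGTGCCTTAAT → Tm = 50°C (≥ 50°C)
Each additional base adds 2°C (A/T) or 4°C (G/C), so Tm is non-decreasing in n; n = 18 is the first length to reach 50°C.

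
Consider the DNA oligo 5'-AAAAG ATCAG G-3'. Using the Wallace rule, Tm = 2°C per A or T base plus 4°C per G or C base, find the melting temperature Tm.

Base counts: A=6, T=1, G=3, C=1
AT pairs contribute 7, GC pairs contribute 4.
Tm = 4·4 + 2·7 = 16 + 14 = 30°C

30°C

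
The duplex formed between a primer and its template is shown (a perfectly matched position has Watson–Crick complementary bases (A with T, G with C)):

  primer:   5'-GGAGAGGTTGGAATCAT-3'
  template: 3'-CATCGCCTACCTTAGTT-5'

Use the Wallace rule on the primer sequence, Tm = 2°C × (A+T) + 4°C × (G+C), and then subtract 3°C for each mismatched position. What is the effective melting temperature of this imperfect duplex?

38°C

Primer base counts: A=5, T=4, G=7, C=1 → A+T=9, G+C=8
Perfect-match Tm = 2(9) + 4(8) = 18 + 32 = 50°C
Mismatches (positions where the bases are not complementary): 4 (at positions 2, 5, 8, 17)
Effective Tm = 50 − 4×3 = 50 − 12 = 38°C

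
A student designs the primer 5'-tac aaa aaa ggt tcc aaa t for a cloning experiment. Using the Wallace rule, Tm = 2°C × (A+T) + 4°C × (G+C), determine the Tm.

48°C

Base counts: A=10, G=2, C=3, T=4
A+T = 14, G+C = 5
Tm = 2×14 + 4×5 = 48°C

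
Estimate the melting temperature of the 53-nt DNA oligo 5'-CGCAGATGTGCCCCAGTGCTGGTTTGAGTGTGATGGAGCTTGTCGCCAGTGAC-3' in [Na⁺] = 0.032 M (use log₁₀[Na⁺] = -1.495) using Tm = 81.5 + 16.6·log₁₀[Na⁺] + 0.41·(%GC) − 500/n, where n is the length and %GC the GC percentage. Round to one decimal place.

71.2°C

Length n = 53. Scanning the sequence gives G=19, T=14, C=12, A=8.
G+C = 31, so %GC = 31/53 × 100 = 58.491%
Salt term: 16.6 × (-1.495) = -24.817
GC term: 0.41 × 58.491 = 23.981; length term: −500/53 = −9.434
Tm = 81.5 + (-24.817) + 23.981 − 9.434 = 71.23 → 71.2°C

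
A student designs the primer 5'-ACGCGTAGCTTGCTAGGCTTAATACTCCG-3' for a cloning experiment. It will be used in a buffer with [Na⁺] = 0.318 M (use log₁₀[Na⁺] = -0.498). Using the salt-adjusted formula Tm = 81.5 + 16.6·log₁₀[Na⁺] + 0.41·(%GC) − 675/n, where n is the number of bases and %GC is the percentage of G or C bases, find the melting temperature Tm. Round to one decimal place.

71.2°C

Length n = 29. Base counts: T=8, C=8, G=7, A=6
G+C = 15, so %GC = 15/29 × 100 = 51.724%
Salt term: 16.6 × (-0.498) = -8.267
GC term: 0.41 × 51.724 = 21.207; length term: −675/29 = −23.276
Tm = 81.5 + (-8.267) + 21.207 − 23.276 = 71.164 → 71.2°C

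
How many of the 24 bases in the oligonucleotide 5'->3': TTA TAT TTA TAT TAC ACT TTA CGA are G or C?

4

Counting bases: G=1, C=3, A=8, T=12
G+C = 1 + 3 = 4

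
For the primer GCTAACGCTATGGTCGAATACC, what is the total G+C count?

11

Scanning the sequence gives C=6, T=5, A=6, G=5.
G+C = 5 + 6 = 11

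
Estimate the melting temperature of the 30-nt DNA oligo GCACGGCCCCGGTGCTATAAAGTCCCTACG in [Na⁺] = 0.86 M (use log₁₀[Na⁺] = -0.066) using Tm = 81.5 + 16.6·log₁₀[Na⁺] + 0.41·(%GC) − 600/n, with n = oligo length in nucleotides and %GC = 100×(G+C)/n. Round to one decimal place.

86.4°C

Length n = 30. Base counts: C=11, T=5, G=8, A=6
G+C = 19, so %GC = 19/30 × 100 = 63.333%
Salt term: 16.6 × (-0.066) = -1.096
GC term: 0.41 × 63.333 = 25.967; length term: −600/30 = −20
Tm = 81.5 + (-1.096) + 25.967 − 20 = 86.371 → 86.4°C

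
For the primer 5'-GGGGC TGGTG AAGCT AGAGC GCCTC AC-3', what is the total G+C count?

Base counts: T=4, G=11, C=7, A=5
Total G or C: 11 + 7 = 18

18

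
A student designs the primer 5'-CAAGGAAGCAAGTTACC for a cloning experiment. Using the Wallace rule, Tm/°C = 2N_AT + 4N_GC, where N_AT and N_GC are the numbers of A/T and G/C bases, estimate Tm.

Scanning the sequence gives G=4, T=2, C=4, A=7.
A+T = 9, G+C = 8
Tm = 2×9 + 4×8 = 50°C

50°C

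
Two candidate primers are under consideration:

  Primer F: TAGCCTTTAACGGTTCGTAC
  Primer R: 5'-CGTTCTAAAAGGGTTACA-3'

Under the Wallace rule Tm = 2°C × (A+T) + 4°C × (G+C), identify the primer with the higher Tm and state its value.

Primer F, 58°C

Primer F: A+T=11, G+C=9 → Tm = 2(11)+4(9) = 58°C
Primer R: A+T=11, G+C=7 → Tm = 2(11)+4(7) = 50°C
58°C vs 50°C → primer F is higher.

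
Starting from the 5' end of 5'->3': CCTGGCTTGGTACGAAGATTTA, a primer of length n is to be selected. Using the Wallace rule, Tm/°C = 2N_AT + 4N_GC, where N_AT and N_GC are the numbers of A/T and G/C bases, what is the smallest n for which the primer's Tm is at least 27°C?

First 8 bases: CCTGGCTT → Tm = 26°C (< 27°C)
First 9 bases: CCTGGCTTG → Tm = 30°C (≥ 27°C)
Each additional base adds 2°C (A/T) or 4°C (G/C), so Tm is non-decreasing in n; n = 9 is the first length to reach 27°C.

n = 9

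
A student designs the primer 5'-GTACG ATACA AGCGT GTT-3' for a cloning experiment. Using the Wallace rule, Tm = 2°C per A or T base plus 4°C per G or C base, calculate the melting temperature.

Counting bases: A=5, C=3, G=5, T=5
A+T = 10, G+C = 8
Tm = 2×10 + 4×8 = 52°C

52°C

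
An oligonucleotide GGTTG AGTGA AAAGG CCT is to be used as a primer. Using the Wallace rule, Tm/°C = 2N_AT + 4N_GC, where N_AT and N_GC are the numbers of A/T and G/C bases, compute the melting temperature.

Base counts: G=7, T=4, A=5, C=2
So N_AT = 9 and N_GC = 9.
Tm = 2(9) + 4(9) = 18 + 36 = 54°C

54°C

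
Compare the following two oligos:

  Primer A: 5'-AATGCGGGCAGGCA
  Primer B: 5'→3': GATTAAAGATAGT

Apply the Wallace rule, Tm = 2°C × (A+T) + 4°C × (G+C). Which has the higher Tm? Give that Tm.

Primer A, 46°C

Primer A: A+T=5, G+C=9 → Tm = 2(5)+4(9) = 46°C
Primer B: A+T=10, G+C=3 → Tm = 2(10)+4(3) = 32°C
46°C vs 32°C → primer A is higher.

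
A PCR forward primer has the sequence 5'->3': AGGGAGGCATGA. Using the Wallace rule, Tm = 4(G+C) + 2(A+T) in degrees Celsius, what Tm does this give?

Base counts: G=6, A=4, T=1, C=1
A+T = 5, G+C = 7
Tm = 2×5 + 4×7 = 38°C

38°C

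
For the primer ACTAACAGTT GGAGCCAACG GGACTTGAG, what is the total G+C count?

T=5, G=9, A=9, C=6
G+C = 9 + 6 = 15

15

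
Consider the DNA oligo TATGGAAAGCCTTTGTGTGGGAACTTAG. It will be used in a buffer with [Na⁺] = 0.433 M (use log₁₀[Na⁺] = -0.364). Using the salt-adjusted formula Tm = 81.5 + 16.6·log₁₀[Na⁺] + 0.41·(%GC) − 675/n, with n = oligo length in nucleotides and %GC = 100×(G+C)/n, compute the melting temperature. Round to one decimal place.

68.9°C

Length n = 28. Scanning the sequence gives C=3, A=7, T=9, G=9.
G+C = 12, so %GC = 12/28 × 100 = 42.857%
Salt term: 16.6 × (-0.364) = -6.042
GC term: 0.41 × 42.857 = 17.571; length term: −675/28 = −24.107
Tm = 81.5 + (-6.042) + 17.571 − 24.107 = 68.922 → 68.9°C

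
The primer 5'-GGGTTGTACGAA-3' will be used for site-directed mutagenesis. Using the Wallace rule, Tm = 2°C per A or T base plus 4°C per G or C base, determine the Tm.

36°C

Scanning the sequence gives A=3, G=5, C=1, T=3.
A+T = 6, G+C = 6
Tm = 4·6 + 2·6 = 24 + 12 = 36°C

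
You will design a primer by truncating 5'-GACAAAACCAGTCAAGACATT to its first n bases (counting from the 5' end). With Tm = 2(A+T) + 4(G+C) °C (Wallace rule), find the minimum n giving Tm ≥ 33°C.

First 11 bases: GACAAAACCAG → Tm = 32°C (< 33°C)
First 12 bases: GACAAAACCAGT → Tm = 34°C (≥ 33°C)
Since every base adds ≥2°C, Tm only increases with n, so the threshold is first crossed at n = 12.

n = 12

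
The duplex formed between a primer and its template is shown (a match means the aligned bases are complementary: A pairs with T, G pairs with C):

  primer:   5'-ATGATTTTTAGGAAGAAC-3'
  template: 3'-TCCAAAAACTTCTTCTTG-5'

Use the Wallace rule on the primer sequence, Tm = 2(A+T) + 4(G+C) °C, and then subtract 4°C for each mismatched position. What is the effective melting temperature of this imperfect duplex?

Primer base counts: A=7, T=6, G=4, C=1 → A+T=13, G+C=5
Perfect-match Tm = 2(13) + 4(5) = 26 + 20 = 46°C
Mismatches (positions where the bases are not complementary): 4 (at positions 2, 4, 9, 11)
Effective Tm = 46 − 4×4 = 46 − 16 = 30°C

30°C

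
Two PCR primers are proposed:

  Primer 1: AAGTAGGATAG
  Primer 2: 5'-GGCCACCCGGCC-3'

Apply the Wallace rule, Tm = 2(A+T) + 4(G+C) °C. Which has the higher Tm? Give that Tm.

Primer 2, 46°C

Primer 1: A+T=7, G+C=4 → Tm = 2(7)+4(4) = 30°C
Primer 2: A+T=1, G+C=11 → Tm = 2(1)+4(11) = 46°C
30°C vs 46°C → primer 2 is higher.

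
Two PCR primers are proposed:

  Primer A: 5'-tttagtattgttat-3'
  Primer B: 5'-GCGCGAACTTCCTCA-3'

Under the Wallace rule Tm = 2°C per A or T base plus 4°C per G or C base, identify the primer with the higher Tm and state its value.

Primer A: A+T=12, G+C=2 → Tm = 2(12)+4(2) = 32°C
Primer B: A+T=6, G+C=9 → Tm = 2(6)+4(9) = 48°C
32°C vs 48°C → primer B is higher.

Primer B, 48°C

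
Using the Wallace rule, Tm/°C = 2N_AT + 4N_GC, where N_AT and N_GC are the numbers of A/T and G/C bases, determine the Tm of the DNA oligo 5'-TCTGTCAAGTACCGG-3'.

A=3, C=4, G=4, T=4
So N_AT = 7 and N_GC = 8.
Tm = 2(7) + 4(8) = 14 + 32 = 46°C

46°C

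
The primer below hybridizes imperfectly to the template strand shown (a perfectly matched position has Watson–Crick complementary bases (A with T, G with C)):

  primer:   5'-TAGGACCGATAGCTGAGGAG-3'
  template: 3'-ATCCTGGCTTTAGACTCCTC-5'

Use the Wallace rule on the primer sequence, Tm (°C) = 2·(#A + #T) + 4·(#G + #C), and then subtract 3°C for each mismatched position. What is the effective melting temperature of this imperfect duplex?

56°C

Primer base counts: A=6, T=3, G=8, C=3 → A+T=9, G+C=11
Perfect-match Tm = 2(9) + 4(11) = 18 + 44 = 62°C
Mismatches (positions where the bases are not complementary): 2 (at positions 10, 12)
Effective Tm = 62 − 2×3 = 62 − 6 = 56°C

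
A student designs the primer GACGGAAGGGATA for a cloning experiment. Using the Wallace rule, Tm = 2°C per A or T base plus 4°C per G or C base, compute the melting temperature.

40°C

Counting bases: G=6, C=1, T=1, A=5
So N_AT = 6 and N_GC = 7.
Tm = 2×6 + 4×7 = 40°C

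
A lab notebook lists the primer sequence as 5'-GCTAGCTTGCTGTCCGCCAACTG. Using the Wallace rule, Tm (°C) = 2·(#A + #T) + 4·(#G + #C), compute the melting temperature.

74°C

T=6, A=3, G=6, C=8
So N_AT = 9 and N_GC = 14.
Tm = 4·14 + 2·9 = 56 + 18 = 74°C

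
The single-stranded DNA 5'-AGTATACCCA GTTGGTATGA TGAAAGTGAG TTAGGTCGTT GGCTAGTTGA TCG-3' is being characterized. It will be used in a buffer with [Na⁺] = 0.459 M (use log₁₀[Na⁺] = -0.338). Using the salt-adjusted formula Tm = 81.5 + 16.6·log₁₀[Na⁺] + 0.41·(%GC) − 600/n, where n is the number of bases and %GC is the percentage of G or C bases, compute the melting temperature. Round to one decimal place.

Length n = 53. Base counts: G=17, C=6, T=17, A=13
G+C = 23, so %GC = 23/53 × 100 = 43.396%
Salt term: 16.6 × (-0.338) = -5.611
GC term: 0.41 × 43.396 = 17.792; length term: −600/53 = −11.321
Tm = 81.5 + (-5.611) + 17.792 − 11.321 = 82.36 → 82.4°C

82.4°C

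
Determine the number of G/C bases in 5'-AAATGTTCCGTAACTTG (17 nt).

6

C=3, T=6, A=5, G=3
Total G or C: 3 + 3 = 6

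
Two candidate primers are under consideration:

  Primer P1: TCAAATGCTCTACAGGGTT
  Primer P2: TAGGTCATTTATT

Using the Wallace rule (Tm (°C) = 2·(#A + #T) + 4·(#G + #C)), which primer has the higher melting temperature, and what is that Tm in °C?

Primer P1, 54°C

Primer P1: A+T=11, G+C=8 → Tm = 2(11)+4(8) = 54°C
Primer P2: A+T=10, G+C=3 → Tm = 2(10)+4(3) = 32°C
54°C vs 32°C → primer P1 is higher.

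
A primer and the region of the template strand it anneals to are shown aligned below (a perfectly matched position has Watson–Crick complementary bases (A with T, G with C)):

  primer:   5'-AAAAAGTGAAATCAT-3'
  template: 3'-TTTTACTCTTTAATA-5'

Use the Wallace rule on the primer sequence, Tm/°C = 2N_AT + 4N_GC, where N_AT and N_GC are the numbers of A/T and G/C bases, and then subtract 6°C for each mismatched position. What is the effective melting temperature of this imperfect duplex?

Primer base counts: A=9, T=3, G=2, C=1 → A+T=12, G+C=3
Perfect-match Tm = 2(12) + 4(3) = 24 + 12 = 36°C
Mismatches (positions where the bases are not complementary): 3 (at positions 5, 7, 13)
Effective Tm = 36 − 3×6 = 36 − 18 = 18°C

18°C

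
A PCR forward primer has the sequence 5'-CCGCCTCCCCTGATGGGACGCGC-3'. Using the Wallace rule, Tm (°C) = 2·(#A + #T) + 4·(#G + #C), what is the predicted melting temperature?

A=2, C=11, T=3, G=7
AT pairs contribute 5, GC pairs contribute 18.
Tm = 4·18 + 2·5 = 72 + 10 = 82°C

82°C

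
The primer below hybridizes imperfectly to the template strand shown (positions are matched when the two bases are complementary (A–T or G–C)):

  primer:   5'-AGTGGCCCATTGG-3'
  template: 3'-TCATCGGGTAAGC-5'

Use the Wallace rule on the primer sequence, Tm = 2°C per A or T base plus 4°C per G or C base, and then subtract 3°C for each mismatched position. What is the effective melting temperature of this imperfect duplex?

Primer base counts: A=2, T=3, G=5, C=3 → A+T=5, G+C=8
Perfect-match Tm = 2(5) + 4(8) = 10 + 32 = 42°C
Mismatches (positions where the bases are not complementary): 2 (at positions 4, 12)
Effective Tm = 42 − 2×3 = 42 − 6 = 36°C

36°C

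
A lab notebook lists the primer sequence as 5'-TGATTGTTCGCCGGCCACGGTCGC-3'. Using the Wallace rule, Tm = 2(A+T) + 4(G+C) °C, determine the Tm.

Counting bases: G=8, A=2, T=6, C=8
So N_AT = 8 and N_GC = 16.
Tm = 2(8) + 4(16) = 16 + 64 = 80°C

80°C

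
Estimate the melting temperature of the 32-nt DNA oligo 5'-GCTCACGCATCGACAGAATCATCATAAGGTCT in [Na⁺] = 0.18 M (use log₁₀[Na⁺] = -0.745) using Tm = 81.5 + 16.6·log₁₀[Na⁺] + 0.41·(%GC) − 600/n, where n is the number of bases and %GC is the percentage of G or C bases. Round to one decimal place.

69.6°C

Length n = 32. G=6, T=7, A=10, C=9
G+C = 15, so %GC = 15/32 × 100 = 46.875%
Salt term: 16.6 × (-0.745) = -12.367
GC term: 0.41 × 46.875 = 19.219; length term: −600/32 = −18.75
Tm = 81.5 + (-12.367) + 19.219 − 18.75 = 69.602 → 69.6°C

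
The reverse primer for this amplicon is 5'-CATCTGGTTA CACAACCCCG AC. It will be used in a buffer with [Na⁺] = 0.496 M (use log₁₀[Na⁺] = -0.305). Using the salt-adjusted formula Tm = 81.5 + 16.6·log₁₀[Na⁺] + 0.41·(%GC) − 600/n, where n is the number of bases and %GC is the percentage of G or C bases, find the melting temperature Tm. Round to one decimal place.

Length n = 22. Base counts: T=4, A=6, G=3, C=9
G+C = 12, so %GC = 12/22 × 100 = 54.545%
Salt term: 16.6 × (-0.305) = -5.063
GC term: 0.41 × 54.545 = 22.363; length term: −600/22 = −27.273
Tm = 81.5 + (-5.063) + 22.363 − 27.273 = 71.527 → 71.5°C

71.5°C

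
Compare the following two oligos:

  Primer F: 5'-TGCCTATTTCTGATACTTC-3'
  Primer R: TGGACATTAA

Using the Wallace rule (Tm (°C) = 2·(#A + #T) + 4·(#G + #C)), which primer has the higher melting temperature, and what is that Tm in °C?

Primer F, 52°C

Primer F: A+T=12, G+C=7 → Tm = 2(12)+4(7) = 52°C
Primer R: A+T=7, G+C=3 → Tm = 2(7)+4(3) = 26°C
52°C vs 26°C → primer F is higher.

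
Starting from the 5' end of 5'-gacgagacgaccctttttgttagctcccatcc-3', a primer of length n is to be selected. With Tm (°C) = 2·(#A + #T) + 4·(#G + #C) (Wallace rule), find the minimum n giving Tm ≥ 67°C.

n = 23

First 22 bases: GACGAGACGACCCTTTTTGTTA → Tm = 64°C (< 67°C)
First 23 bases: GACGAGACGACCCTTTTTGTTAG → Tm = 68°C (≥ 67°C)
Since every base adds ≥2°C, Tm only increases with n, so the threshold is first crossed at n = 23.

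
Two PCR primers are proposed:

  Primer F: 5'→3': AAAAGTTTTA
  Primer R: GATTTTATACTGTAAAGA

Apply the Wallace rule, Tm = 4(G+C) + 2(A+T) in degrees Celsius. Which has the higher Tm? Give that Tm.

Primer R, 44°C

Primer F: A+T=9, G+C=1 → Tm = 2(9)+4(1) = 22°C
Primer R: A+T=14, G+C=4 → Tm = 2(14)+4(4) = 44°C
22°C vs 44°C → primer R is higher.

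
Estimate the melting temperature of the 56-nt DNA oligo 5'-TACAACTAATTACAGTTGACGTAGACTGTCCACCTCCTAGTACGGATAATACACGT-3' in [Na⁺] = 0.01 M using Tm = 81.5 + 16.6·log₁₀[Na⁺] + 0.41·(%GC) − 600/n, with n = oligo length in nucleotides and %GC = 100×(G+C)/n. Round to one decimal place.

54.4°C

Length n = 56. Scanning the sequence gives A=18, G=9, T=15, C=14.
G+C = 23, so %GC = 23/56 × 100 = 41.071%
Salt term: 16.6 × (-2) = -33.2
GC term: 0.41 × 41.071 = 16.839; length term: −600/56 = −10.714
Tm = 81.5 + (-33.2) + 16.839 − 10.714 = 54.425 → 54.4°C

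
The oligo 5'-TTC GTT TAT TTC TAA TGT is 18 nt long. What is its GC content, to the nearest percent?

22%

Counting bases: A=3, T=11, G=2, C=2
G+C = 2 + 2 = 4 out of 18 bases
%GC = 4/18 × 100 = 22.22% ≈ 22%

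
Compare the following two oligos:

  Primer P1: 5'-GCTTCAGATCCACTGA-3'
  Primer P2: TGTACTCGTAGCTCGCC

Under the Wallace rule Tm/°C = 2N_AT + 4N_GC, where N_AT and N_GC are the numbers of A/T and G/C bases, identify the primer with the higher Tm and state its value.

Primer P2, 54°C

Primer P1: A+T=8, G+C=8 → Tm = 2(8)+4(8) = 48°C
Primer P2: A+T=7, G+C=10 → Tm = 2(7)+4(10) = 54°C
48°C vs 54°C → primer P2 is higher.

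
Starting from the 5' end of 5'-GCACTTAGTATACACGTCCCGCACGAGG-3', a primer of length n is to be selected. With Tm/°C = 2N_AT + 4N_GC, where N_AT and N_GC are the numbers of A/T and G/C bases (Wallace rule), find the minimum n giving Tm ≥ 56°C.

n = 19

First 18 bases: GCACTTAGTATACACGTC → Tm = 52°C (< 56°C)
First 19 bases: GCACTTAGTATACACGTCC → Tm = 56°C (≥ 56°C)
Since every base adds ≥2°C, Tm only increases with n, so the threshold is first crossed at n = 19.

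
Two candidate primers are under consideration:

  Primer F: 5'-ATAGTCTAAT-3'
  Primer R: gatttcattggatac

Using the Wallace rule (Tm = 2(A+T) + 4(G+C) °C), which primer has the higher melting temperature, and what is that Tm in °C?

Primer F: A+T=8, G+C=2 → Tm = 2(8)+4(2) = 24°C
Primer R: A+T=10, G+C=5 → Tm = 2(10)+4(5) = 40°C
24°C vs 40°C → primer R is higher.

Primer R, 40°C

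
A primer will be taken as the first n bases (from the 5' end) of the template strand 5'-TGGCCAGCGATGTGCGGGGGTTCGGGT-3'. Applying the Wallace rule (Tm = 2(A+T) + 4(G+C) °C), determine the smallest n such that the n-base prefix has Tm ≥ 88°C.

n = 26

First 25 bases: TGGCCAGCGATGTGCGGGGGTTCGG → Tm = 86°C (< 88°C)
First 26 bases: TGGCCAGCGATGTGCGGGGGTTCGGG → Tm = 90°C (≥ 88°C)
Each additional base adds 2°C (A/T) or 4°C (G/C), so Tm is non-decreasing in n; n = 26 is the first length to reach 88°C.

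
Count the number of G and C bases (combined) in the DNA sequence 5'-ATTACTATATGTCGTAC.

Base counts: A=5, T=7, C=3, G=2
G+C = 2 + 3 = 5

5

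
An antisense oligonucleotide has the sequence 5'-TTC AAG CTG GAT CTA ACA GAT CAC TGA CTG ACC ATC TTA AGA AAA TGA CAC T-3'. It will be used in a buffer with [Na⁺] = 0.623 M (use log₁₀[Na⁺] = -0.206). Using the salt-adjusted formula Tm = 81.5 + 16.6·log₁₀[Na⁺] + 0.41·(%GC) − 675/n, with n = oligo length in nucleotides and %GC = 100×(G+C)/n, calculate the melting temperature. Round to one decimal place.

Length n = 52. Counting bases: G=8, T=13, C=12, A=19
G+C = 20, so %GC = 20/52 × 100 = 38.462%
Salt term: 16.6 × (-0.206) = -3.42
GC term: 0.41 × 38.462 = 15.769; length term: −675/52 = −12.981
Tm = 81.5 + (-3.42) + 15.769 − 12.981 = 80.868 → 80.9°C

80.9°C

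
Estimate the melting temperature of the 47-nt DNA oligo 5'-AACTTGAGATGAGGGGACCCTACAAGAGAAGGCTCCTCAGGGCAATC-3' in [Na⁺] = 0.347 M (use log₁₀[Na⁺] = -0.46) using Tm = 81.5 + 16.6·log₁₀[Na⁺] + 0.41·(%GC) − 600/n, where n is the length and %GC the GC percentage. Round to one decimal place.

Length n = 47. A=15, T=7, G=14, C=11
G+C = 25, so %GC = 25/47 × 100 = 53.191%
Salt term: 16.6 × (-0.46) = -7.636
GC term: 0.41 × 53.191 = 21.808; length term: −600/47 = −12.766
Tm = 81.5 + (-7.636) + 21.808 − 12.766 = 82.906 → 82.9°C

82.9°C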